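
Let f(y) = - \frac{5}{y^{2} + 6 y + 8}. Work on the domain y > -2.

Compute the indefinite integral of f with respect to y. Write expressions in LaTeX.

F(y) = - \frac{5 \log{\left(y + 2 \right)}}{2} + \frac{5 \log{\left(y + 4 \right)}}{2} + C

The denominator factors as \left(y + 2\right) \left(y + 4\right); partial fractions split f into directly integrable pieces: \frac{5}{2 \left(y + 4\right)} - \frac{5}{2 \left(y + 2\right)}.
Check: d/dy[- \frac{5 \log{\left(y + 2 \right)}}{2} + \frac{5 \log{\left(y + 4 \right)}}{2}] = - \frac{5}{y^{2} + 6 y + 8} = f(y).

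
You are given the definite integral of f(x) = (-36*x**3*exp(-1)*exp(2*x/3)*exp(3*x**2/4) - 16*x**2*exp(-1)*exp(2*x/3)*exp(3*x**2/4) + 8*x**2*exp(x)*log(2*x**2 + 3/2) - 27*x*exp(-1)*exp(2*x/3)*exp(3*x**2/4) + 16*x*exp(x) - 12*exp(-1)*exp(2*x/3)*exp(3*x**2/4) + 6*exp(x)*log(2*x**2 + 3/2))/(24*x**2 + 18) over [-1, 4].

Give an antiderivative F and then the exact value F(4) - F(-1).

For F(x) to be correct the identity F'(x) - f(x) = 0 must hold.
F(x) = -(3*exp(-1)*exp(2*x/3)*exp(3*x**2/4) - exp(x)*log(2*x**2 + 3/2))/3 is an antiderivative of f.
Check: d/dx[-(3*exp(-1)*exp(2*x/3)*exp(3*x**2/4) - exp(x)*log(2*x**2 + 3/2))/3] = (-36*x**3*exp(2*x/3)*exp(3*x**2/4) - 16*x**2*exp(2*x/3)*exp(3*x**2/4) + 8*exp(1)*x**2*exp(x)*log(2*x**2 + 3/2) - 27*x*exp(2*x/3)*exp(3*x**2/4) + 16*exp(1)*x*exp(x) - 12*exp(2*x/3)*exp(3*x**2/4) + 6*exp(1)*exp(x)*log(2*x**2 + 3/2))/(24*exp(1)*x**2 + 18*exp(1)), which equals f(x).
F(4) = -exp(41/3) + exp(4)*log(67/2)/3; F(-1) = -exp(-11/12) + exp(-1)*log(7/2)/3.
Integral = F(4) - F(-1) = -exp(41/3) - exp(-1)*log(7/2)/3 + exp(-11/12) + exp(4)*log(67/2)/3.

Antiderivative: F(x) = -(3*exp(-1)*exp(2*x/3)*exp(3*x**2/4) - exp(x)*log(2*x**2 + 3/2))/3; value = -exp(41/3) - exp(-1)*log(7/2)/3 + exp(-11/12) + exp(4)*log(67/2)/3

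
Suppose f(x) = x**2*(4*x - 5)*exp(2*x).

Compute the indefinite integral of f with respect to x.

F(x) = (8*x**3 - 22*x**2 + 22*x - 11)*exp(2*x)/4 + C

Recognize the product-rule pattern: f = u'v + uv' with u = 2*x**3 - 11*x**2/2 + 11*x/2 - 11/4, v = exp(2*x), so integration by parts undoes it.
Check: d/dx[(8*x**3 - 22*x**2 + 22*x - 11)*exp(2*x)/4] = 4*x**3*exp(2*x) - 5*x**2*exp(2*x), which equals f(x).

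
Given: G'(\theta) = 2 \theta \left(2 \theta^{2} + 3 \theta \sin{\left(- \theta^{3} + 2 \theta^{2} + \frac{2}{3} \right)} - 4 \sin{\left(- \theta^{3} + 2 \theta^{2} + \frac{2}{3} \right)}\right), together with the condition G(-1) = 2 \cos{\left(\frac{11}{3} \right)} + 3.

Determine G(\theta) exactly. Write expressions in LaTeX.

Whatever form G(\theta) takes, its d/d\theta must return the stated G'(\theta).
A general antiderivative is \theta^{4} + 2 \cos{\left(- \theta^{3} + 2 \theta^{2} + \frac{2}{3} \right)} + C.
The condition gives C = 2 \cos{\left(\frac{11}{3} \right)} + 3 - (2 \cos{\left(\frac{11}{3} \right)} + 1) = 2.
So G(\theta) = \theta^{4} + 2 \cos{\left(- \theta^{3} + 2 \theta^{2} + \frac{2}{3} \right)} + 2.
Check: d/d\theta[\theta^{4} + 2 \cos{\left(- \theta^{3} + 2 \theta^{2} + \frac{2}{3} \right)} + 2] = 4 \theta^{3} + 6 \theta^{2} \sin{\left(- \theta^{3} + 2 \theta^{2} + \frac{2}{3} \right)} - 8 \theta \sin{\left(- \theta^{3} + 2 \theta^{2} + \frac{2}{3} \right)}, which equals G'(\theta).

G(\theta) = \theta^{4} + 2 \cos{\left(- \theta^{3} + 2 \theta^{2} + \frac{2}{3} \right)} + 2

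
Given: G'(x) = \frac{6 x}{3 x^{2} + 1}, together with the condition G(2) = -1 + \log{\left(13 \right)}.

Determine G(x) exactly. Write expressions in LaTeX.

The substitution u = 3 x^{2} + 1 works: G'(x) is exactly (dG/du)*(du/dx) for that inner function.
A general antiderivative is \log{\left(3 x^{2} + 1 \right)} + C.
The condition gives C = -1 + \log{\left(13 \right)} - (\log{\left(13 \right)}) = -1.
So G(x) = \log{\left(3 x^{2} + 1 \right)} - 1.
Check: d/dx[\log{\left(3 x^{2} + 1 \right)} - 1] = \frac{6 x}{3 x^{2} + 1} = G'(x).

G(x) = \log{\left(3 x^{2} + 1 \right)} - 1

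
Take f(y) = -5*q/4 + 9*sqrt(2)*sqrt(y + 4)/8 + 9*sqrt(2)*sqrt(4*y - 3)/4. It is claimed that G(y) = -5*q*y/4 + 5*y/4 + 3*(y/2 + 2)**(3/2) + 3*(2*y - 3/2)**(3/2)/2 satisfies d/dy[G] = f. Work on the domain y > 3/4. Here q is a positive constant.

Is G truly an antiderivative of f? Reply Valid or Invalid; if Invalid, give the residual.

Invalid: d/dy[G] - f = 5/4, which is not 0.

d/dy[G] = sqrt(2)*(-5*sqrt(2)*q + 9*sqrt(y + 4) + 18*sqrt(4*y - 3) + 5*sqrt(2))/8
d/dy[G] - f(y) = 5/4 != 0.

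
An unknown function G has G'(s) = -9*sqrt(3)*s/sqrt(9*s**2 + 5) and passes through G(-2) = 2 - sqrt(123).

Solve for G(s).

The substitution u = 3*s**2 + 5/3 works: G'(s) is exactly (dG/du)*(du/ds) for that inner function.
A general antiderivative is -3*sqrt(3*s**2 + 5/3) + C.
The condition gives C = 2 - sqrt(123) - (-sqrt(123)) = 2.
So G(s) = -sqrt(3)*sqrt(9*s**2 + 5) + 2.
Check: d/ds[-sqrt(3)*sqrt(9*s**2 + 5) + 2] = -9*sqrt(3)*s/sqrt(9*s**2 + 5) = G'(s).

G(s) = -sqrt(3)*sqrt(9*s**2 + 5) + 2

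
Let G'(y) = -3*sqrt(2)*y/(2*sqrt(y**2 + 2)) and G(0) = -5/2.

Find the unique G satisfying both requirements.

G(y) = (-3*sqrt(2)*sqrt(y**2 + 2) + 1)/2

The substitution u = y**2/2 + 1 works: G'(y) is exactly (dG/du)*(du/dy) for that inner function.
A general antiderivative is -3*sqrt(y**2/2 + 1) + C.
The condition gives C = -5/2 - (-3) = 1/2.
So G(y) = (-3*sqrt(2)*sqrt(y**2 + 2) + 1)/2.
Check: d/dy[(-3*sqrt(2)*sqrt(y**2 + 2) + 1)/2] = -3*sqrt(2)*y/(2*sqrt(y**2 + 2)) = G'(y).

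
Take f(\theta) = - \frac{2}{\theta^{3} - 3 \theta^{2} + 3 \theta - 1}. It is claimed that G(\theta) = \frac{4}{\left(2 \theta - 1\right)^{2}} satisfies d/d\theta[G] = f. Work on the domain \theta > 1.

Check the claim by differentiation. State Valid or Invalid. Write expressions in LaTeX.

Invalid: d/d\theta[G] - f = \frac{24 \theta^{2} - 36 \theta + 14}{8 \theta^{6} - 36 \theta^{5} + 66 \theta^{4} - 63 \theta^{3} + 33 \theta^{2} - 9 \theta + 1}, which is not 0.

d/d\theta[G] = - \frac{16}{8 \theta^{3} - 12 \theta^{2} + 6 \theta - 1}
d/d\theta[G] - f(\theta) = \frac{24 \theta^{2} - 36 \theta + 14}{8 \theta^{6} - 36 \theta^{5} + 66 \theta^{4} - 63 \theta^{3} + 33 \theta^{2} - 9 \theta + 1} != 0.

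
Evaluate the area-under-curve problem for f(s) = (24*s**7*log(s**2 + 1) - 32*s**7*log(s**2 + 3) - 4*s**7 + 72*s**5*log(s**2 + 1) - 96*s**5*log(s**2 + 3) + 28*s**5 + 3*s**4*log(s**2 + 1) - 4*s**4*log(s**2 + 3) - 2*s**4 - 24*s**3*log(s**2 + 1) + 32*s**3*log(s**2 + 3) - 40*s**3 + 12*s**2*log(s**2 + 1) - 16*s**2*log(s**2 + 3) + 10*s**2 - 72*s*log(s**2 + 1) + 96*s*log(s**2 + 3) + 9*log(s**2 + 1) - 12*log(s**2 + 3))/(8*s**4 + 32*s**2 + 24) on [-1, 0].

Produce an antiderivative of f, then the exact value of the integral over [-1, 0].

f has the shape u'v + uv' for u = -3*log(s**2 + 1)/4 + log(s**2 + 3) and v = -s**4 + 2*s**2 - s/2 — it is the derivative of the product u*v.
F(s) = s*(3*log(s**2 + 1) - 4*log(s**2 + 3))*(2*s**3 - 4*s + 1)/8 is an antiderivative of f.
Check: d/ds[s*(3*log(s**2 + 1) - 4*log(s**2 + 3))*(2*s**3 - 4*s + 1)/8] = (24*s**7*log(s**2 + 1) - 32*s**7*log(s**2 + 3) - 4*s**7 + 72*s**5*log(s**2 + 1) - 96*s**5*log(s**2 + 3) + 28*s**5 + 3*s**4*log(s**2 + 1) - 4*s**4*log(s**2 + 3) - 2*s**4 - 24*s**3*log(s**2 + 1) + 32*s**3*log(s**2 + 3) - 40*s**3 + 12*s**2*log(s**2 + 1) - 16*s**2*log(s**2 + 3) + 10*s**2 - 72*s*log(s**2 + 1) + 96*s*log(s**2 + 3) + 9*log(s**2 + 1) - 12*log(s**2 + 3))/(8*s**4 + 32*s**2 + 24) = f(s).
F(0) = 0; F(-1) = -9*log(2)/8 + 3*log(4)/2.
Integral = F(0) - F(-1) = -3*log(4)/2 + 9*log(2)/8.

Antiderivative: F(s) = s*(3*log(s**2 + 1) - 4*log(s**2 + 3))*(2*s**3 - 4*s + 1)/8; value = -3*log(4)/2 + 9*log(2)/8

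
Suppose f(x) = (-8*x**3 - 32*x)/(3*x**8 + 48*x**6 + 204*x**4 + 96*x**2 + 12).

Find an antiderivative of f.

An antiderivative is F(x) = 2/(3*(x**4 + 8*x**2 + 2)).

The substitution u = x**4/2 + 4*x**2 + 1 works: f is exactly (dF/du)*(du/dx) for that inner function.
Check: d/dx[2/(3*(x**4 + 8*x**2 + 2))] = (-8*x**3 - 32*x)/(3*x**8 + 48*x**6 + 204*x**4 + 96*x**2 + 12) = f(x).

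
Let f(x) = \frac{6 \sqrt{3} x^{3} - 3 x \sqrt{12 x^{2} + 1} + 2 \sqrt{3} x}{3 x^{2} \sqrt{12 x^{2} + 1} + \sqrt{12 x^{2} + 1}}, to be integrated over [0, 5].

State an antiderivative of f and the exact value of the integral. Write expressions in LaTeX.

An antiderivative F(x) passes only if d/dx[F] lands on f(x) exactly.
F(x) = \frac{\sqrt{3} \sqrt{12 x^{2} + 1} - 3 \log{\left(x^{2} + \frac{1}{3} \right)}}{6} is an antiderivative of f.
Check: d/dx[\frac{\sqrt{3} \sqrt{12 x^{2} + 1} - 3 \log{\left(x^{2} + \frac{1}{3} \right)}}{6}] = \frac{6 \sqrt{3} x^{3} - 3 x \sqrt{12 x^{2} + 1} + 2 \sqrt{3} x}{3 x^{2} \sqrt{12 x^{2} + 1} + \sqrt{12 x^{2} + 1}} = f(x).
F(5) = - \frac{\log{\left(\frac{76}{3} \right)}}{2} + \frac{\sqrt{903}}{6}; F(0) = \frac{\sqrt{3}}{6} + \frac{\log{\left(3 \right)}}{2}.
Integral = F(5) - F(0) = - \frac{\log{\left(\frac{76}{3} \right)}}{2} - \frac{\log{\left(3 \right)}}{2} - \frac{\sqrt{3}}{6} + \frac{\sqrt{903}}{6}.

Antiderivative: F(x) = \frac{\sqrt{3} \sqrt{12 x^{2} + 1} - 3 \log{\left(x^{2} + \frac{1}{3} \right)}}{6}; value = - \frac{\log{\left(\frac{76}{3} \right)}}{2} - \frac{\log{\left(3 \right)}}{2} - \frac{\sqrt{3}}{6} + \frac{\sqrt{903}}{6}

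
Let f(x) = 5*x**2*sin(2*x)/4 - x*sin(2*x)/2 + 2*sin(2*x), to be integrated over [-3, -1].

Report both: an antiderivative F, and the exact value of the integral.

Antiderivative: F(x) = (-10*x**2*cos(2*x) + 10*x*sin(2*x) + 4*x*cos(2*x) - 2*sin(2*x) - 11*cos(2*x))/16; value = -2*sin(6) - 25*cos(2)/16 + 3*sin(2)/4 + 113*cos(6)/16

The integrand splits into summands that can be handled one at a time.
F(x) = (-10*x**2*cos(2*x) + 10*x*sin(2*x) + 4*x*cos(2*x) - 2*sin(2*x) - 11*cos(2*x))/16 is an antiderivative of f.
Check: d/dx[(-10*x**2*cos(2*x) + 10*x*sin(2*x) + 4*x*cos(2*x) - 2*sin(2*x) - 11*cos(2*x))/16] = 5*x**2*sin(2*x)/4 - x*sin(2*x)/2 + 2*sin(2*x) = f(x).
F(-1) = -25*cos(2)/16 + 3*sin(2)/4; F(-3) = -113*cos(6)/16 + 2*sin(6).
Integral = F(-1) - F(-3) = -2*sin(6) - 25*cos(2)/16 + 3*sin(2)/4 + 113*cos(6)/16.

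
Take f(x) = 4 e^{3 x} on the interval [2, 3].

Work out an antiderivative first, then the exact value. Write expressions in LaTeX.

Antiderivative: F(x) = \frac{4 e^{3 x}}{3}; value = - \frac{4 e^{6}}{3} + \frac{4 e^{9}}{3}

A candidate is checked by its d/dx: the result must match f(x).
F(x) = \frac{4 e^{3 x}}{3} is an antiderivative of f.
Check: d/dx[\frac{4 e^{3 x}}{3}] = 4 e^{3 x} = f(x).
F(3) = \frac{4 e^{9}}{3}; F(2) = \frac{4 e^{6}}{3}.
Integral = F(3) - F(2) = - \frac{4 e^{6}}{3} + \frac{4 e^{9}}{3}.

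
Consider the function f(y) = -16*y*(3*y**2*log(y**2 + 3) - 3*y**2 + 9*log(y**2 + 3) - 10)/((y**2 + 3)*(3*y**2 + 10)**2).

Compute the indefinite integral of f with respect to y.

f has the shape u'v + uv' for u = 4/(3*(y**2/2 + 5/3)) and v = log(y**2 + 3) — it is the derivative of the product u*v.
Check: d/dy[4*log(y**2 + 3)/(3*(y**2/2 + 5/3))] = (-48*y**3*log(y**2 + 3) + 48*y**3 - 144*y*log(y**2 + 3) + 160*y)/(9*y**6 + 87*y**4 + 280*y**2 + 300), which equals f(y).

F(y) = 4*log(y**2 + 3)/(3*(y**2/2 + 5/3)) + C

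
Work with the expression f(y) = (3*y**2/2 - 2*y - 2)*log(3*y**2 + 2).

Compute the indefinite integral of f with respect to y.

An antiderivative F(y) passes only if d/dy[F] lands on f(y) exactly.
Check: d/dy[(9*y**3*log(3*y**2 + 2) - 6*y**3 - 18*y**2*log(3*y**2 + 2) + 18*y**2 - 36*y*log(3*y**2 + 2) + 84*y - 12*log(y**2 + 2/3) - 28*sqrt(6)*atan(sqrt(6)*y/2))/18] = 3*y**2*log(3*y**2 + 2)/2 - 2*y*log(3*y**2 + 2) - 2*log(3*y**2 + 2), which equals f(y).

F(y) = (9*y**3*log(3*y**2 + 2) - 6*y**3 - 18*y**2*log(3*y**2 + 2) + 18*y**2 - 36*y*log(3*y**2 + 2) + 84*y - 12*log(y**2 + 2/3) - 28*sqrt(6)*atan(sqrt(6)*y/2))/18 + C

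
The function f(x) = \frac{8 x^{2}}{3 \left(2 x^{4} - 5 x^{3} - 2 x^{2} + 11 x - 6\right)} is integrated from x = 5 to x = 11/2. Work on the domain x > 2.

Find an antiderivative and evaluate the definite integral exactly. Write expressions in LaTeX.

Factor the denominator (3 \left(x - 2\right) \left(x - 1\right)^{2} \left(2 x + 3\right)) and decompose: f = - \frac{48}{175 \left(2 x + 3\right)} - \frac{104}{75 \left(x - 1\right)} - \frac{8}{15 \left(x - 1\right)^{2}} + \frac{32}{21 \left(x - 2\right)}; each piece integrates to a log, atan, or power term.
F(x) = \frac{32 \log{\left(x - 2 \right)}}{21} - \frac{104 \log{\left(x - 1 \right)}}{75} - \frac{24 \log{\left(x + \frac{3}{2} \right)}}{175} + \frac{8}{15 x - 15} is an antiderivative of f.
Check: d/dx[\frac{32 \log{\left(x - 2 \right)}}{21} - \frac{104 \log{\left(x - 1 \right)}}{75} - \frac{24 \log{\left(x + \frac{3}{2} \right)}}{175} + \frac{8}{15 x - 15}] = \frac{8 x^{2}}{6 x^{4} - 15 x^{3} - 6 x^{2} + 33 x - 18}, which equals f(x).
F(11/2) = - \frac{104 \log{\left(\frac{9}{2} \right)}}{75} - \frac{24 \log{\left(7 \right)}}{175} + \frac{16}{135} + \frac{32 \log{\left(\frac{7}{2} \right)}}{21}; F(5) = - \frac{104 \log{\left(4 \right)}}{75} - \frac{24 \log{\left(\frac{13}{2} \right)}}{175} + \frac{2}{15} + \frac{32 \log{\left(3 \right)}}{21}.
Integral = F(11/2) - F(5) = - \frac{104 \log{\left(\frac{9}{2} \right)}}{75} - \frac{32 \log{\left(3 \right)}}{21} - \frac{24 \log{\left(7 \right)}}{175} - \frac{2}{135} + \frac{24 \log{\left(\frac{13}{2} \right)}}{175} + \frac{32 \log{\left(\frac{7}{2} \right)}}{21} + \frac{104 \log{\left(4 \right)}}{75}.

Antiderivative: F(x) = \frac{32 \log{\left(x - 2 \right)}}{21} - \frac{104 \log{\left(x - 1 \right)}}{75} - \frac{24 \log{\left(x + \frac{3}{2} \right)}}{175} + \frac{8}{15 x - 15}; value = - \frac{104 \log{\left(\frac{9}{2} \right)}}{75} - \frac{32 \log{\left(3 \right)}}{21} - \frac{24 \log{\left(7 \right)}}{175} - \frac{2}{135} + \frac{24 \log{\left(\frac{13}{2} \right)}}{175} + \frac{32 \log{\left(\frac{7}{2} \right)}}{21} + \frac{104 \log{\left(4 \right)}}{75}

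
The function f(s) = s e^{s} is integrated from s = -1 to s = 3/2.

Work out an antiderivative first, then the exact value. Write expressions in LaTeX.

Antiderivative: F(s) = s e^{s} - e^{s}; value = \frac{2}{e} + \frac{e^{\frac{3}{2}}}{2}

f has the shape u'v + uv' for u = s - 1 and v = e^{s} — it is the derivative of the product u*v.
F(s) = s e^{s} - e^{s} is an antiderivative of f.
Check: d/ds[s e^{s} - e^{s}] = s e^{s} = f(s).
F(3/2) = \frac{e^{\frac{3}{2}}}{2}; F(-1) = - \frac{2}{e}.
Integral = F(3/2) - F(-1) = \frac{2}{e} + \frac{e^{\frac{3}{2}}}{2}.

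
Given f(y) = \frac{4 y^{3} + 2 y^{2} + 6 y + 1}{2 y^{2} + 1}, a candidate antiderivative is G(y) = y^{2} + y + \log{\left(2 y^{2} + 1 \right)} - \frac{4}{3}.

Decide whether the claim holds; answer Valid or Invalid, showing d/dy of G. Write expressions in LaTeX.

Valid - the claim checks out under differentiation.

d/dy[G] = \frac{4 y^{3} + 2 y^{2} + 6 y + 1}{2 y^{2} + 1}
This equals f(y) exactly, so the claim holds.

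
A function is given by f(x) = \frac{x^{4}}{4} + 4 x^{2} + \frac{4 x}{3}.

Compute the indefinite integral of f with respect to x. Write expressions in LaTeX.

F(x) = \frac{x^{5}}{20} + \frac{4 x^{3}}{3} + \frac{2 x^{2}}{3} + C

Integrate term by term and add the pieces.
Check: d/dx[\frac{x^{5}}{20} + \frac{4 x^{3}}{3} + \frac{2 x^{2}}{3}] = \frac{x^{4}}{4} + 4 x^{2} + \frac{4 x}{3} = f(x).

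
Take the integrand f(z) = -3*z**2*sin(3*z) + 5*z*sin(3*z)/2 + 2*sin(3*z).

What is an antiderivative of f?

An antiderivative is F(z) = (18*z**2*cos(3*z) - 12*z*sin(3*z) - 15*z*cos(3*z) + 5*sin(3*z) - 16*cos(3*z))/18.

Integrate term by term and add the pieces.
Check: d/dz[(18*z**2*cos(3*z) - 12*z*sin(3*z) - 15*z*cos(3*z) + 5*sin(3*z) - 16*cos(3*z))/18] = -3*z**2*sin(3*z) + 5*z*sin(3*z)/2 + 2*sin(3*z) = f(z).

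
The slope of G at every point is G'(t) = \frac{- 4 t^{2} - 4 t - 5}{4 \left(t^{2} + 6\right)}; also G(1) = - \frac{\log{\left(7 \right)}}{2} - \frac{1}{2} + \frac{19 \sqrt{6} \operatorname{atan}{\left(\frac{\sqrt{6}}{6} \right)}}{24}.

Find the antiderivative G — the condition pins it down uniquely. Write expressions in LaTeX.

G(t) = \frac{- 24 t - 12 \log{\left(t^{2} + 6 \right)} + 19 \sqrt{6} \operatorname{atan}{\left(\frac{\sqrt{6} t}{6} \right)} + 12}{24}

Check a candidate G(t) by differentiating: d/dt[G] must match the given G'(t).
A general antiderivative is - t - \frac{\log{\left(t^{2} + 6 \right)}}{2} + \frac{19 \sqrt{6} \operatorname{atan}{\left(\frac{\sqrt{6} t}{6} \right)}}{24} + C.
The condition gives C = - \frac{\log{\left(7 \right)}}{2} - \frac{1}{2} + \frac{19 \sqrt{6} \operatorname{atan}{\left(\frac{\sqrt{6}}{6} \right)}}{24} - (-1 - \frac{\log{\left(7 \right)}}{2} + \frac{19 \sqrt{6} \operatorname{atan}{\left(\frac{\sqrt{6}}{6} \right)}}{24}) = \frac{1}{2}.
So G(t) = \frac{- 24 t - 12 \log{\left(t^{2} + 6 \right)} + 19 \sqrt{6} \operatorname{atan}{\left(\frac{\sqrt{6} t}{6} \right)} + 12}{24}.
Check: d/dt[\frac{- 24 t - 12 \log{\left(t^{2} + 6 \right)} + 19 \sqrt{6} \operatorname{atan}{\left(\frac{\sqrt{6} t}{6} \right)} + 12}{24}] = \frac{- 4 t^{2} - 4 t - 5}{4 t^{2} + 24}, which equals G'(t).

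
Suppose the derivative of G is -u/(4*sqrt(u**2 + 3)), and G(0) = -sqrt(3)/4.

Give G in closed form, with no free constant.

The substitution w = u**2 + 3 works: G'(u) is exactly (dG/dw)*(dw/du) for that inner function.
A general antiderivative is -sqrt(u**2 + 3)/4 + C.
The condition gives C = -sqrt(3)/4 - (-sqrt(3)/4) = 0.
So G(u) = -sqrt(u**2 + 3)/4.
Check: d/du[-sqrt(u**2 + 3)/4] = -u/(4*sqrt(u**2 + 3)) = G'(u).

G(u) = -sqrt(u**2 + 3)/4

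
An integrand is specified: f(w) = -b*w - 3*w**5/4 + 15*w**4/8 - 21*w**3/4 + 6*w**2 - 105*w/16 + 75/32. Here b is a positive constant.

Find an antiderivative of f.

An antiderivative is F(w) = -(32*b*w**2 + 8*w**6 - 24*w**5 + 84*w**4 - 128*w**3 + 210*w**2 - 150*w + 125)/64.

The integrand splits into summands that can be handled one at a time.
Check: d/dw[-(32*b*w**2 + 8*w**6 - 24*w**5 + 84*w**4 - 128*w**3 + 210*w**2 - 150*w + 125)/64] = -b*w - 3*w**5/4 + 15*w**4/8 - 21*w**3/4 + 6*w**2 - 105*w/16 + 75/32 = f(w).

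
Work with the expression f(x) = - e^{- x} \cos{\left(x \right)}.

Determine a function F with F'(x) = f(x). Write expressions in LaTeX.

An antiderivative is F(x) = \frac{\left(- \sin{\left(x \right)} + \cos{\left(x \right)}\right) e^{- x}}{2}.

Check any antiderivative F(x) by computing F'(x) and comparing it with f(x).
Check: d/dx[\frac{\left(- \sin{\left(x \right)} + \cos{\left(x \right)}\right) e^{- x}}{2}] = - e^{- x} \cos{\left(x \right)} = f(x).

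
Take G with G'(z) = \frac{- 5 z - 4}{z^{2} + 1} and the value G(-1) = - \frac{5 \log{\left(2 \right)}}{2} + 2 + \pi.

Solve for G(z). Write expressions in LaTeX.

G(z) = - \frac{5 \log{\left(z^{2} + 1 \right)}}{2} - 4 \operatorname{atan}{\left(z \right)} + 2

For G(z) to be correct, d/dz[G] must agree with the stated G'(z) identically.
A general antiderivative is - \frac{5 \log{\left(z^{2} + 1 \right)}}{2} - 4 \operatorname{atan}{\left(z \right)} + C.
The condition gives C = - \frac{5 \log{\left(2 \right)}}{2} + 2 + \pi - (\pi - \frac{5 \log{\left(2 \right)}}{2}) = 2.
So G(z) = - \frac{5 \log{\left(z^{2} + 1 \right)}}{2} - 4 \operatorname{atan}{\left(z \right)} + 2.
Check: d/dz[- \frac{5 \log{\left(z^{2} + 1 \right)}}{2} - 4 \operatorname{atan}{\left(z \right)} + 2] = \frac{- 5 z - 4}{z^{2} + 1} = G'(z).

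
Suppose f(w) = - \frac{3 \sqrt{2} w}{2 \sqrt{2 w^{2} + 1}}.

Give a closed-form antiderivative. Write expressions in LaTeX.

f matches the chain-rule pattern g'(h)*h' with inner function h(w) = 4 w^{2} + 2; substituting u = h(w) collapses the integral.
Check: d/dw[- \frac{3 \sqrt{2} \sqrt{2 w^{2} + 1}}{4}] = - \frac{3 \sqrt{2} w}{2 \sqrt{2 w^{2} + 1}} = f(w).

An antiderivative is F(w) = - \frac{3 \sqrt{2} \sqrt{2 w^{2} + 1}}{4}.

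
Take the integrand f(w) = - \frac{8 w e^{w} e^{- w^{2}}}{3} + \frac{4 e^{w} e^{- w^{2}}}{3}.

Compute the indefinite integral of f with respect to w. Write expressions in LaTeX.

F(w) = \frac{4 e^{w} e^{- w^{2}}}{3} + C

The substitution u = - w^{2} + w works: f is exactly (dF/du)*(du/dw) for that inner function.
Check: d/dw[\frac{4 e^{w} e^{- w^{2}}}{3}] = \frac{\left(- 8 w e^{w} + 4 e^{w}\right) e^{- w^{2}}}{3}, which equals f(w).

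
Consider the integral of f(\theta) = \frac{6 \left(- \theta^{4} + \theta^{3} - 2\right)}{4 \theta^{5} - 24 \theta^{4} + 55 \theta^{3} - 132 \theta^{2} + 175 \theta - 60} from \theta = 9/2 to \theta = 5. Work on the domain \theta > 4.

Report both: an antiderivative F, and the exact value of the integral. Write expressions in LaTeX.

Factor the denominator (\left(\theta - 4\right) \left(2 \theta - 3\right) \left(2 \theta - 1\right) \left(\theta^{2} + 5\right)) and decompose: f = - \frac{2 \left(45 \theta + 1097\right)}{1421 \left(\theta^{2} + 5\right)} - \frac{31}{98 \left(2 \theta - 1\right)} + \frac{177}{290 \left(2 \theta - 3\right)} - \frac{388}{245 \left(\theta - 4\right)}; each piece integrates to a log, atan, or power term.
F(\theta) = - \frac{45008 \log{\left(\theta - 4 \right)} - 8673 \log{\left(\theta - \frac{3}{2} \right)} + 4495 \log{\left(\theta - \frac{1}{2} \right)} + 900 \log{\left(\theta^{2} + 5 \right)} + 8776 \sqrt{5} \operatorname{atan}{\left(\frac{\sqrt{5} \theta}{5} \right)}}{28420} is an antiderivative of f.
Check: d/d\theta[- \frac{45008 \log{\left(\theta - 4 \right)} - 8673 \log{\left(\theta - \frac{3}{2} \right)} + 4495 \log{\left(\theta - \frac{1}{2} \right)} + 900 \log{\left(\theta^{2} + 5 \right)} + 8776 \sqrt{5} \operatorname{atan}{\left(\frac{\sqrt{5} \theta}{5} \right)}}{28420}] = \frac{- 6 \theta^{4} + 6 \theta^{3} - 12}{4 \theta^{5} - 24 \theta^{4} + 55 \theta^{3} - 132 \theta^{2} + 175 \theta - 60}, which equals f(\theta).
F(5) = - \frac{2194 \sqrt{5} \operatorname{atan}{\left(\sqrt{5} \right)}}{7105} - \frac{31 \log{\left(\frac{9}{2} \right)}}{196} - \frac{45 \log{\left(30 \right)}}{1421} + \frac{177 \log{\left(\frac{7}{2} \right)}}{580}; F(9/2) = - \frac{2194 \sqrt{5} \operatorname{atan}{\left(\frac{9 \sqrt{5}}{10} \right)}}{7105} - \frac{31 \log{\left(4 \right)}}{196} - \frac{45 \log{\left(\frac{101}{4} \right)}}{1421} + \frac{177 \log{\left(3 \right)}}{580} + \frac{388 \log{\left(2 \right)}}{245}.
Integral = F(5) - F(9/2) = - \frac{388 \log{\left(2 \right)}}{245} - \frac{2194 \sqrt{5} \operatorname{atan}{\left(\sqrt{5} \right)}}{7105} - \frac{177 \log{\left(3 \right)}}{580} - \frac{31 \log{\left(\frac{9}{2} \right)}}{196} - \frac{45 \log{\left(30 \right)}}{1421} + \frac{45 \log{\left(\frac{101}{4} \right)}}{1421} + \frac{31 \log{\left(4 \right)}}{196} + \frac{177 \log{\left(\frac{7}{2} \right)}}{580} + \frac{2194 \sqrt{5} \operatorname{atan}{\left(\frac{9 \sqrt{5}}{10} \right)}}{7105}.

Antiderivative: F(\theta) = - \frac{45008 \log{\left(\theta - 4 \right)} - 8673 \log{\left(\theta - \frac{3}{2} \right)} + 4495 \log{\left(\theta - \frac{1}{2} \right)} + 900 \log{\left(\theta^{2} + 5 \right)} + 8776 \sqrt{5} \operatorname{atan}{\left(\frac{\sqrt{5} \theta}{5} \right)}}{28420}; value = - \frac{388 \log{\left(2 \right)}}{245} - \frac{2194 \sqrt{5} \operatorname{atan}{\left(\sqrt{5} \right)}}{7105} - \frac{177 \log{\left(3 \right)}}{580} - \frac{31 \log{\left(\frac{9}{2} \right)}}{196} - \frac{45 \log{\left(30 \right)}}{1421} + \frac{45 \log{\left(\frac{101}{4} \right)}}{1421} + \frac{31 \log{\left(4 \right)}}{196} + \frac{177 \log{\left(\frac{7}{2} \right)}}{580} + \frac{2194 \sqrt{5} \operatorname{atan}{\left(\frac{9 \sqrt{5}}{10} \right)}}{7105}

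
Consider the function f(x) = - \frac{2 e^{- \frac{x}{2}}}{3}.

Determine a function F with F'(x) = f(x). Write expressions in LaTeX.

An antiderivative is F(x) = \frac{4 e^{- \frac{x}{2}}}{3}.

Since d/dx undoes antidifferentiation here, F'(x) = f(x) is required of F(x).
Check: d/dx[\frac{4 e^{- \frac{x}{2}}}{3}] = - \frac{2 e^{- \frac{x}{2}}}{3} = f(x).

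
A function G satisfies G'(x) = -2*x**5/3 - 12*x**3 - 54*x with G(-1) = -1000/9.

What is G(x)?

G(x) = -x**6/9 - 3*x**4 - 27*x**2 - 81

G'(x) matches the chain-rule pattern g'(h)*h' with inner function h(x) = -x**2/3 - 3; substituting u = h(x) collapses the integral.
A general antiderivative is 3*(-x**2/3 - 3)**3 + C.
The condition gives C = -1000/9 - (-1000/9) = 0.
So G(x) = -x**6/9 - 3*x**4 - 27*x**2 - 81.
Check: d/dx[-x**6/9 - 3*x**4 - 27*x**2 - 81] = -2*x**5/3 - 12*x**3 - 54*x = G'(x).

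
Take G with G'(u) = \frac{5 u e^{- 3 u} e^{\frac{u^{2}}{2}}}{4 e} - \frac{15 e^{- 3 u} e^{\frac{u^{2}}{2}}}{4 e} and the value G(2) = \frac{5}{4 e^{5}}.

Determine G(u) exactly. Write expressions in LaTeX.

G(u) = \frac{5 e^{- 3 u} e^{\frac{u^{2}}{2}}}{4 e}

G'(u) matches the chain-rule pattern g'(h)*h' with inner function h(u) = \frac{u^{2}}{2} - 3 u - 1; substituting w = h(u) collapses the integral.
A general antiderivative is \frac{5 e^{\frac{u^{2}}{2} - 3 u - 1}}{4} + C.
The condition gives C = \frac{5}{4 e^{5}} - (\frac{5}{4 e^{5}}) = 0.
So G(u) = \frac{5 e^{- 3 u} e^{\frac{u^{2}}{2}}}{4 e}.
Check: d/du[\frac{5 e^{- 3 u} e^{\frac{u^{2}}{2}}}{4 e}] = \frac{\left(5 u e^{\frac{u^{2}}{2}} - 15 e^{\frac{u^{2}}{2}}\right) e^{- 3 u}}{4 e}, which equals G'(u).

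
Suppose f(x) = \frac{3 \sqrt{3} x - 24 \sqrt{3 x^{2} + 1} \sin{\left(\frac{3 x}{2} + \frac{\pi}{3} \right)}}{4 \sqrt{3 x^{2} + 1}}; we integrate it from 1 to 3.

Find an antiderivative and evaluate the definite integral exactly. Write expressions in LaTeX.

Antiderivative: F(x) = \frac{3 \sqrt{x^{2} + \frac{1}{3}}}{4} + 4 \cos{\left(\frac{3 x}{2} + \frac{\pi}{3} \right)}; value = - \frac{\sqrt{3}}{2} + \frac{\sqrt{21}}{2} + 4 \cos{\left(\frac{\pi}{3} + \frac{9}{2} \right)} - 4 \cos{\left(\frac{\pi}{3} + \frac{3}{2} \right)}

Recover f(x) by differentiating a candidate F(x); any mismatch rules it out.
F(x) = \frac{3 \sqrt{x^{2} + \frac{1}{3}}}{4} + 4 \cos{\left(\frac{3 x}{2} + \frac{\pi}{3} \right)} is an antiderivative of f.
Check: d/dx[\frac{3 \sqrt{x^{2} + \frac{1}{3}}}{4} + 4 \cos{\left(\frac{3 x}{2} + \frac{\pi}{3} \right)}] = \frac{3 \sqrt{3} x - 24 \sqrt{3 x^{2} + 1} \sin{\left(\frac{3 x}{2} + \frac{\pi}{3} \right)}}{4 \sqrt{3 x^{2} + 1}} = f(x).
F(3) = \frac{\sqrt{21}}{2} + 4 \cos{\left(\frac{\pi}{3} + \frac{9}{2} \right)}; F(1) = 4 \cos{\left(\frac{\pi}{3} + \frac{3}{2} \right)} + \frac{\sqrt{3}}{2}.
Integral = F(3) - F(1) = - \frac{\sqrt{3}}{2} + \frac{\sqrt{21}}{2} + 4 \cos{\left(\frac{\pi}{3} + \frac{9}{2} \right)} - 4 \cos{\left(\frac{\pi}{3} + \frac{3}{2} \right)}.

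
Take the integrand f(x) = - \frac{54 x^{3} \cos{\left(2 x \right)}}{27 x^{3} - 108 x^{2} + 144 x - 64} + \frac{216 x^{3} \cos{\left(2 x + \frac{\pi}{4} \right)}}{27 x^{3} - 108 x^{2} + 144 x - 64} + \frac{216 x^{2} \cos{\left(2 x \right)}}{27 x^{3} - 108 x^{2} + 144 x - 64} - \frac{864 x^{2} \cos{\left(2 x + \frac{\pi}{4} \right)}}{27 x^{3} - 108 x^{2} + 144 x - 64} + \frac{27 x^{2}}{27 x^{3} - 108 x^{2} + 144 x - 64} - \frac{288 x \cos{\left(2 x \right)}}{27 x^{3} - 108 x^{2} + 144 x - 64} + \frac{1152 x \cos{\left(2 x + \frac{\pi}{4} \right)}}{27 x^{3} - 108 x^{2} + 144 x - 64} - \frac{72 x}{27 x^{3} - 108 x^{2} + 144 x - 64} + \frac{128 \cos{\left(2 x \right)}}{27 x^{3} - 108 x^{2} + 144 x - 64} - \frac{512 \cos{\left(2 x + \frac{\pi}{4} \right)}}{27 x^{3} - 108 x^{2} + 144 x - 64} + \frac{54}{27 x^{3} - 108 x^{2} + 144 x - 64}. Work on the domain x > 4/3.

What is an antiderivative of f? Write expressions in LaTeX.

An antiderivative is F(x) = \log{\left(3 x - 4 \right)} - \sin{\left(2 x \right)} + 4 \sin{\left(2 x + \frac{\pi}{4} \right)} - \frac{1}{\left(3 x - 4\right)^{2}}.

The integrand splits into summands that can be handled one at a time.
Check: d/dx[\log{\left(3 x - 4 \right)} - \sin{\left(2 x \right)} + 4 \sin{\left(2 x + \frac{\pi}{4} \right)} - \frac{1}{\left(3 x - 4\right)^{2}}] = \frac{- 54 x^{3} \cos{\left(2 x \right)} + 216 x^{3} \cos{\left(2 x + \frac{\pi}{4} \right)} + 216 x^{2} \cos{\left(2 x \right)} - 864 x^{2} \cos{\left(2 x + \frac{\pi}{4} \right)} + 27 x^{2} - 288 x \cos{\left(2 x \right)} + 1152 x \cos{\left(2 x + \frac{\pi}{4} \right)} - 72 x + 128 \cos{\left(2 x \right)} - 512 \cos{\left(2 x + \frac{\pi}{4} \right)} + 54}{27 x^{3} - 108 x^{2} + 144 x - 64}, which equals f(x).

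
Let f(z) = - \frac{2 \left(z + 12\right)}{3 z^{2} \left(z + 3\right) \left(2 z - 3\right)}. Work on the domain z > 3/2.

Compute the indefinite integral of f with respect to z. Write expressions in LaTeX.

F(z) = \frac{2 \left(5 z \log{\left(z \right)} - 6 z \log{\left(z - \frac{3}{2} \right)} + z \log{\left(z + 3 \right)} - 12\right)}{27 z} + C

The denominator factors as 3 z^{2} \left(z + 3\right) \left(2 z - 3\right); partial fractions split f into directly integrable pieces: - \frac{8}{9 \left(2 z - 3\right)} + \frac{2}{27 \left(z + 3\right)} + \frac{10}{27 z} + \frac{8}{9 z^{2}}.
Check: d/dz[\frac{2 \left(5 z \log{\left(z \right)} - 6 z \log{\left(z - \frac{3}{2} \right)} + z \log{\left(z + 3 \right)} - 12\right)}{27 z}] = \frac{- 2 z - 24}{6 z^{4} + 9 z^{3} - 27 z^{2}}, which equals f(z).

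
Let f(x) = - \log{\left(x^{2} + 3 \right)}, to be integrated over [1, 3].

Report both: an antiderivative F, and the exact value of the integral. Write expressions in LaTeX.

Since d/dx undoes antidifferentiation here, F'(x) = f(x) is required of F(x).
F(x) = - x \log{\left(x^{2} + 3 \right)} + 2 x - 2 \sqrt{3} \operatorname{atan}{\left(\frac{\sqrt{3} x}{3} \right)} is an antiderivative of f.
Check: d/dx[- x \log{\left(x^{2} + 3 \right)} + 2 x - 2 \sqrt{3} \operatorname{atan}{\left(\frac{\sqrt{3} x}{3} \right)}] = - \log{\left(x^{2} + 3 \right)} = f(x).
F(3) = - 3 \log{\left(12 \right)} - \frac{2 \sqrt{3} \pi}{3} + 6; F(1) = - \frac{\sqrt{3} \pi}{3} - \log{\left(4 \right)} + 2.
Integral = F(3) - F(1) = - 3 \log{\left(12 \right)} - \frac{\sqrt{3} \pi}{3} + \log{\left(4 \right)} + 4.

Antiderivative: F(x) = - x \log{\left(x^{2} + 3 \right)} + 2 x - 2 \sqrt{3} \operatorname{atan}{\left(\frac{\sqrt{3} x}{3} \right)}; value = - 3 \log{\left(12 \right)} - \frac{\sqrt{3} \pi}{3} + \log{\left(4 \right)} + 4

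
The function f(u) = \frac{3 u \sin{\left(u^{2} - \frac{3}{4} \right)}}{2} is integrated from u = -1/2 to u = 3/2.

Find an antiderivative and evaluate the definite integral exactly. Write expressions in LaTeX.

Antiderivative: F(u) = - \frac{3 \cos{\left(u^{2} - \frac{3}{4} \right)}}{4}; value = - \frac{3 \cos{\left(\frac{3}{2} \right)}}{4} + \frac{3 \cos{\left(\frac{1}{2} \right)}}{4}

The substitution w = u^{2} - \frac{3}{4} works: f is exactly (dF/dw)*(dw/du) for that inner function.
F(u) = - \frac{3 \cos{\left(u^{2} - \frac{3}{4} \right)}}{4} is an antiderivative of f.
Check: d/du[- \frac{3 \cos{\left(u^{2} - \frac{3}{4} \right)}}{4}] = \frac{3 u \sin{\left(u^{2} - \frac{3}{4} \right)}}{2} = f(u).
F(3/2) = - \frac{3 \cos{\left(\frac{3}{2} \right)}}{4}; F(-1/2) = - \frac{3 \cos{\left(\frac{1}{2} \right)}}{4}.
Integral = F(3/2) - F(-1/2) = - \frac{3 \cos{\left(\frac{3}{2} \right)}}{4} + \frac{3 \cos{\left(\frac{1}{2} \right)}}{4}.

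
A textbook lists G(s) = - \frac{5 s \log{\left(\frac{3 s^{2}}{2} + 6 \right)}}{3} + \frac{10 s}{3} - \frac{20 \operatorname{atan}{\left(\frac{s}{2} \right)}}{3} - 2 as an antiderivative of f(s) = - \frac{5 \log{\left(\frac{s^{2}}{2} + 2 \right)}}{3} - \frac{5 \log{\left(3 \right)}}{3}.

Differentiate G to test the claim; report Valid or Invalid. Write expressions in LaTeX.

Valid. The derivative of G reproduces f.

d/ds[G] = - \frac{5 \log{\left(\frac{s^{2}}{2} + 2 \right)}}{3} - \frac{5 \log{\left(3 \right)}}{3}
This equals f(s) exactly, so the claim holds.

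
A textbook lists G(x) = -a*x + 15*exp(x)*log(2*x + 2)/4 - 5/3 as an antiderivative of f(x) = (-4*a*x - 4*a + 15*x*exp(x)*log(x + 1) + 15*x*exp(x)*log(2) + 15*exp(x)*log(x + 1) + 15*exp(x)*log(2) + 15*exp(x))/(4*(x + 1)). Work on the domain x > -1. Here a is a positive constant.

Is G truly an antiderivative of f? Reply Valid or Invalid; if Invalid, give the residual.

Valid - the claim checks out under differentiation.

d/dx[G] = (-4*a*x - 4*a + 15*x*exp(x)*log(x + 1) + 15*x*exp(x)*log(2) + 15*exp(x)*log(x + 1) + 15*exp(x)*log(2) + 15*exp(x))/(4*x + 4)
This equals f(x) exactly, so the claim holds.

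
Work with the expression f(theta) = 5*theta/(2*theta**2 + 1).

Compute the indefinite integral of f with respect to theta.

The substitution u = 4*theta**2 + 2 works: f is exactly (dF/du)*(du/dtheta) for that inner function.
Check: d/dtheta[5*log(4*theta**2 + 2)/4] = 5*theta/(2*theta**2 + 1) = f(theta).

F(theta) = 5*log(4*theta**2 + 2)/4 + C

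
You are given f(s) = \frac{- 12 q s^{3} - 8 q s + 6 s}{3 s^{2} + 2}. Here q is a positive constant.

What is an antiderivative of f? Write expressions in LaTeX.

An antiderivative is F(s) = - 2 q s^{2} + \log{\left(s^{2} + \frac{2}{3} \right)}.

A candidate is checked by its d/ds: the result must match f(s).
Check: d/ds[- 2 q s^{2} + \log{\left(s^{2} + \frac{2}{3} \right)}] = \frac{- 12 q s^{3} - 8 q s + 6 s}{3 s^{2} + 2} = f(s).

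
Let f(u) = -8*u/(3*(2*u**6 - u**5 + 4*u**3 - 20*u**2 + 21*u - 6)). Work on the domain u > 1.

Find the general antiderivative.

F(u) = 11*log(u - 1)/27 - 64*log(u - 1/2)/195 - 16*log(u + 2)/945 - 17*log(u**2 + 3)/546 - 5*sqrt(3)*atan(sqrt(3)*u/3)/273 + 8/(36*u - 36) + C

The denominator factors as 3*(u - 1)**2*(u + 2)*(2*u - 1)*(u**2 + 3); partial fractions split f into directly integrable pieces: -(17*u + 15)/(273*(u**2 + 3)) - 128/(195*(2*u - 1)) - 16/(945*(u + 2)) + 11/(27*(u - 1)) - 2/(9*(u - 1)**2).
Check: d/du[11*log(u - 1)/27 - 64*log(u - 1/2)/195 - 16*log(u + 2)/945 - 17*log(u**2 + 3)/546 - 5*sqrt(3)*atan(sqrt(3)*u/3)/273 + 8/(36*u - 36)] = -8*u/(6*u**6 - 3*u**5 + 12*u**3 - 60*u**2 + 63*u - 18), which equals f(u).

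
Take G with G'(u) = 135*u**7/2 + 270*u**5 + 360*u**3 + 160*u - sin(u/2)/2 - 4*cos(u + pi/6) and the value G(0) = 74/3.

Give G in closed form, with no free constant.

G(u) = 135*u**8/16 + 45*u**6 + 90*u**4 + 80*u**2 - 4*sin(u + pi/6) + cos(u/2) + 77/3

The integrand splits into summands that can be handled one at a time.
A general antiderivative is 5*(3*u**2/2 + 2)**4/3 - 4*sin(u + pi/6) + cos(u/2) + C.
The condition gives C = 74/3 - (77/3) = -1.
So G(u) = 135*u**8/16 + 45*u**6 + 90*u**4 + 80*u**2 - 4*sin(u + pi/6) + cos(u/2) + 77/3.
Check: d/du[135*u**8/16 + 45*u**6 + 90*u**4 + 80*u**2 - 4*sin(u + pi/6) + cos(u/2) + 77/3] = 135*u**7/2 + 270*u**5 + 360*u**3 + 160*u - sin(u/2)/2 - 4*cos(u + pi/6) = G'(u).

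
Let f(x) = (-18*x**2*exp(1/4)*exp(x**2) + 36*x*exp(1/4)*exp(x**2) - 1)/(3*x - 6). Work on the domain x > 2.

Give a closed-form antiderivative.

An antiderivative is F(x) = -3*exp(x**2 + 1/4) - log(x - 2)/3.

Recover f(x) by differentiating a candidate F(x); any mismatch rules it out.
Check: d/dx[-3*exp(x**2 + 1/4) - log(x - 2)/3] = (-18*x**2*exp(1/4)*exp(x**2) + 36*x*exp(1/4)*exp(x**2) - 1)/(3*x - 6) = f(x).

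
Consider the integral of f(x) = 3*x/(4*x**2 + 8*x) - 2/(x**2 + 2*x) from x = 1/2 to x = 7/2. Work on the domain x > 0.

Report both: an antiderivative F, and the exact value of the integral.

The denominator factors as 4*x*(x + 2); partial fractions split f into directly integrable pieces: 7/(4*(x + 2)) - 1/x.
F(x) = -log(x) + 7*log(x + 2)/4 is an antiderivative of f.
Check: d/dx[-log(x) + 7*log(x + 2)/4] = (3*x - 8)/(4*x**2 + 8*x), which equals f(x).
F(7/2) = -log(7/2) + 7*log(11/2)/4; F(1/2) = log(2) + 7*log(5/2)/4.
Integral = F(7/2) - F(1/2) = -7*log(5/2)/4 - log(7/2) - log(2) + 7*log(11/2)/4.

Antiderivative: F(x) = -log(x) + 7*log(x + 2)/4; value = -7*log(5/2)/4 - log(7/2) - log(2) + 7*log(11/2)/4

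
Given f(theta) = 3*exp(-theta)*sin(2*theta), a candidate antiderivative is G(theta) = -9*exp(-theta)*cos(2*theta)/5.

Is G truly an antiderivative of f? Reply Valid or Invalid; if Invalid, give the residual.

Invalid: d/dtheta[G] - f = (3*sin(2*theta) + 9*cos(2*theta))*exp(-theta)/5, which is not 0.

d/dtheta[G] = (18*sin(2*theta) + 9*cos(2*theta))*exp(-theta)/5
d/dtheta[G] - f(theta) = (3*sin(2*theta) + 9*cos(2*theta))*exp(-theta)/5 != 0.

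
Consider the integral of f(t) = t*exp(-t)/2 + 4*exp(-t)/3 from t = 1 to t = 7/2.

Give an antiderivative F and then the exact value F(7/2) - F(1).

Antiderivative: F(t) = -t*exp(-t)/2 - 11*exp(-t)/6; value = -43*exp(-7/2)/12 + 7*exp(-1)/3

f has the shape u'v + uv' for u = -t/2 - 11/6 and v = exp(-t) — it is the derivative of the product u*v.
F(t) = -t*exp(-t)/2 - 11*exp(-t)/6 is an antiderivative of f.
Check: d/dt[-t*exp(-t)/2 - 11*exp(-t)/6] = (3*t + 8)*exp(-t)/6, which equals f(t).
F(7/2) = -43*exp(-7/2)/12; F(1) = -7*exp(-1)/3.
Integral = F(7/2) - F(1) = -43*exp(-7/2)/12 + 7*exp(-1)/3.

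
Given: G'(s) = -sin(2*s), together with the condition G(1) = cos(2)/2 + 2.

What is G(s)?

Whatever form G(s) takes, its d/ds must return the stated G'(s).
A general antiderivative is cos(2*s)/2 + C.
The condition gives C = cos(2)/2 + 2 - (cos(2)/2) = 2.
So G(s) = (cos(2*s) + 4)/2.
Check: d/ds[(cos(2*s) + 4)/2] = -sin(2*s) = G'(s).

G(s) = (cos(2*s) + 4)/2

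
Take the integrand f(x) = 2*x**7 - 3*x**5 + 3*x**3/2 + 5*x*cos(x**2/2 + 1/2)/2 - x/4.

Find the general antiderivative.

The integrand splits into summands that can be handled one at a time.
Check: d/dx[x**8/4 - x**6/2 + 3*x**4/8 - x**2/8 + 5*sin(x**2/2 + 1/2)/2] = 2*x**7 - 3*x**5 + 3*x**3/2 + 5*x*cos(x**2/2 + 1/2)/2 - x/4 = f(x).

F(x) = x**8/4 - x**6/2 + 3*x**4/8 - x**2/8 + 5*sin(x**2/2 + 1/2)/2 + C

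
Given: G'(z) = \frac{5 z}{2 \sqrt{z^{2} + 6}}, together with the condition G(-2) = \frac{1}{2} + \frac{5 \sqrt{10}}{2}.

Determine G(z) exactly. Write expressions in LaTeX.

G'(z) matches the chain-rule pattern g'(h)*h' with inner function h(z) = z^{2} + 6; substituting u = h(z) collapses the integral.
A general antiderivative is \frac{5 \sqrt{z^{2} + 6}}{2} + C.
The condition gives C = \frac{1}{2} + \frac{5 \sqrt{10}}{2} - (\frac{5 \sqrt{10}}{2}) = \frac{1}{2}.
So G(z) = \frac{5 \sqrt{z^{2} + 6} + 1}{2}.
Check: d/dz[\frac{5 \sqrt{z^{2} + 6} + 1}{2}] = \frac{5 z}{2 \sqrt{z^{2} + 6}} = G'(z).

G(z) = \frac{5 \sqrt{z^{2} + 6} + 1}{2}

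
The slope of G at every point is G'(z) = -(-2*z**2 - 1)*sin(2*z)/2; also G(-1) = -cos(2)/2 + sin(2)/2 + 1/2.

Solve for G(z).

G(z) = -z**2*cos(2*z)/2 + z*sin(2*z)/2 + 1/2

Since d/dz undoes antidifferentiation here, G(z) must give back the stated G'(z).
A general antiderivative is -z**2*cos(2*z)/2 + z*sin(2*z)/2 + C.
The condition gives C = -cos(2)/2 + sin(2)/2 + 1/2 - (-cos(2)/2 + sin(2)/2) = 1/2.
So G(z) = -z**2*cos(2*z)/2 + z*sin(2*z)/2 + 1/2.
Check: d/dz[-z**2*cos(2*z)/2 + z*sin(2*z)/2 + 1/2] = z**2*sin(2*z) + sin(2*z)/2, which equals G'(z).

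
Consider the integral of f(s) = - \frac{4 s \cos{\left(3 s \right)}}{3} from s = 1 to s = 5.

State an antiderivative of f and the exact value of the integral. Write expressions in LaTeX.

Any candidate F(s) must reproduce f(s) exactly when differentiated.
F(s) = - \frac{4 s \sin{\left(3 s \right)}}{9} - \frac{4 \cos{\left(3 s \right)}}{27} is an antiderivative of f.
Check: d/ds[- \frac{4 s \sin{\left(3 s \right)}}{9} - \frac{4 \cos{\left(3 s \right)}}{27}] = - \frac{4 s \cos{\left(3 s \right)}}{3} = f(s).
F(5) = - \frac{20 \sin{\left(15 \right)}}{9} - \frac{4 \cos{\left(15 \right)}}{27}; F(1) = - \frac{4 \sin{\left(3 \right)}}{9} - \frac{4 \cos{\left(3 \right)}}{27}.
Integral = F(5) - F(1) = - \frac{20 \sin{\left(15 \right)}}{9} + \frac{4 \cos{\left(3 \right)}}{27} + \frac{4 \sin{\left(3 \right)}}{9} - \frac{4 \cos{\left(15 \right)}}{27}.

Antiderivative: F(s) = - \frac{4 s \sin{\left(3 s \right)}}{9} - \frac{4 \cos{\left(3 s \right)}}{27}; value = - \frac{20 \sin{\left(15 \right)}}{9} + \frac{4 \cos{\left(3 \right)}}{27} + \frac{4 \sin{\left(3 \right)}}{9} - \frac{4 \cos{\left(15 \right)}}{27}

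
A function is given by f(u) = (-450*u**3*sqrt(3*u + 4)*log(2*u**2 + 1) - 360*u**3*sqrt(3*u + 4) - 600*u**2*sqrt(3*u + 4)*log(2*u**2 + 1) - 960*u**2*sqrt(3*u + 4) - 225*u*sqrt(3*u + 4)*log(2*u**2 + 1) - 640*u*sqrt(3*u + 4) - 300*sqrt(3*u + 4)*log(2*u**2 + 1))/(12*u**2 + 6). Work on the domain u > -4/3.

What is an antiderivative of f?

An antiderivative is F(u) = -5*(3*u + 4)**(5/2)*log(2*u**2 + 1)/3.

f has the shape v'r + vr' for v = -5*(3*u + 4)**(5/2)/3 and r = log(2*u**2 + 1) — it is the derivative of the product v*r.
Check: d/du[-5*(3*u + 4)**(5/2)*log(2*u**2 + 1)/3] = (-450*u**3*sqrt(3*u + 4)*log(2*u**2 + 1) - 360*u**3*sqrt(3*u + 4) - 600*u**2*sqrt(3*u + 4)*log(2*u**2 + 1) - 960*u**2*sqrt(3*u + 4) - 225*u*sqrt(3*u + 4)*log(2*u**2 + 1) - 640*u*sqrt(3*u + 4) - 300*sqrt(3*u + 4)*log(2*u**2 + 1))/(12*u**2 + 6) = f(u).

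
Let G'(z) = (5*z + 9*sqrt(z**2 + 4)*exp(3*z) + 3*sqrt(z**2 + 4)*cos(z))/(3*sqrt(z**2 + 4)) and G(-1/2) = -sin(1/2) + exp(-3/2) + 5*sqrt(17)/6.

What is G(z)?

G(z) = 5*sqrt(z**2 + 4)/3 + exp(3*z) + sin(z)

Since d/dz undoes antidifferentiation here, G(z) must give back the stated G'(z).
A general antiderivative is 5*sqrt(z**2 + 4)/3 + exp(3*z) + sin(z) + C.
The condition gives C = -sin(1/2) + exp(-3/2) + 5*sqrt(17)/6 - (-sin(1/2) + exp(-3/2) + 5*sqrt(17)/6) = 0.
So G(z) = 5*sqrt(z**2 + 4)/3 + exp(3*z) + sin(z).
Check: d/dz[5*sqrt(z**2 + 4)/3 + exp(3*z) + sin(z)] = (5*z + 9*sqrt(z**2 + 4)*exp(3*z) + 3*sqrt(z**2 + 4)*cos(z))/(3*sqrt(z**2 + 4)) = G'(z).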